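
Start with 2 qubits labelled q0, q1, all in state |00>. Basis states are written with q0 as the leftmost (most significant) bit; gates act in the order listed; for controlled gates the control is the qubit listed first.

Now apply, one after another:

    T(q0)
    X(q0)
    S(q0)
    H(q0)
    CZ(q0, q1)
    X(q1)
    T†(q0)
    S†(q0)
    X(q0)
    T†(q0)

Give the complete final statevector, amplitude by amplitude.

The final amplitudes are 0 on |00>, sqrt(2)*exp(3*I*pi/4)/2 on |01>, 0 on |10>, sqrt(2)*exp(I*pi/4)/2 on |11>.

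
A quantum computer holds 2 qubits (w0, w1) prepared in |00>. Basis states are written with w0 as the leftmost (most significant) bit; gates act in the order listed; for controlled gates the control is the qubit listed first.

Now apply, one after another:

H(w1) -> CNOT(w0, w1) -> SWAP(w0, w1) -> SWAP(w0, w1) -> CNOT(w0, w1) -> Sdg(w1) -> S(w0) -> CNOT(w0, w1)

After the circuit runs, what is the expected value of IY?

The expectation value of IY is -1.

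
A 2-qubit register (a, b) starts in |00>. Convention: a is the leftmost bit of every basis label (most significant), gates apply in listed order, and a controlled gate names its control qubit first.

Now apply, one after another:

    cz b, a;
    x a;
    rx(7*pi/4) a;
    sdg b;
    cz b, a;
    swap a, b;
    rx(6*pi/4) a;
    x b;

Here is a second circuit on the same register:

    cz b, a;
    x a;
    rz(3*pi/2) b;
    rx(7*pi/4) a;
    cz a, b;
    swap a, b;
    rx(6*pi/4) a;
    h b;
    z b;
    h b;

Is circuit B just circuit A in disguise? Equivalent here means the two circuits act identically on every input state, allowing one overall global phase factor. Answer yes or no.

Yes — the two circuits implement the same unitary up to a global phase.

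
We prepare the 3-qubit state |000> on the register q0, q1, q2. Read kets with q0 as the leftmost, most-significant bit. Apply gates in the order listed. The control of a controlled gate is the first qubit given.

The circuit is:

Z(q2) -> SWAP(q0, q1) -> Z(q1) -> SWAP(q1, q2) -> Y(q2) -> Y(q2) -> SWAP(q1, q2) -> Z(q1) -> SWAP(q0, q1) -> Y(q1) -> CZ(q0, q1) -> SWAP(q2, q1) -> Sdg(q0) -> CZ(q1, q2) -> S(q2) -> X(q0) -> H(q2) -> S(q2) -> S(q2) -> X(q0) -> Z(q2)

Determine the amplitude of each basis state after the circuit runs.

The final amplitudes are -sqrt(2)/2 on |000>, sqrt(2)/2 on |001>, and 0 on every other basis state. Key observation: steps 2-9 multiply out to the identity, so the circuit reduces to the remaining gates.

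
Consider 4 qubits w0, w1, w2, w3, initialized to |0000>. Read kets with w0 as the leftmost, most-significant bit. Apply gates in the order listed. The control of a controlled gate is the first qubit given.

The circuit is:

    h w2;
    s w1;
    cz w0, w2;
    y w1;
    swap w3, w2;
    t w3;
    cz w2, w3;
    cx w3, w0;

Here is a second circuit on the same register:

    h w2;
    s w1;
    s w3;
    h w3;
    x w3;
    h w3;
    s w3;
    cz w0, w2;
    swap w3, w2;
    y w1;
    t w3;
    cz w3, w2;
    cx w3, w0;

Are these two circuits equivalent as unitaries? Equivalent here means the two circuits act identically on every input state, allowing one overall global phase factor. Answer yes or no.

Yes: on every input state the two circuits agree up to one overall phase factor.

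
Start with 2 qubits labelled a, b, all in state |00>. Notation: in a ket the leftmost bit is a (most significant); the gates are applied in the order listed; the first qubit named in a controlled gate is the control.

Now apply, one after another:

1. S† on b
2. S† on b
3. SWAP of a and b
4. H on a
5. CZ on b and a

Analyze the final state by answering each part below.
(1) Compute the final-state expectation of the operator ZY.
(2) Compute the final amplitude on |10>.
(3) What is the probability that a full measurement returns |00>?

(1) The observable ZY averages to 0.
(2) The final state's coefficient on |10> equals sqrt(2)/2.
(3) Outcome |00> occurs with probability 1/2.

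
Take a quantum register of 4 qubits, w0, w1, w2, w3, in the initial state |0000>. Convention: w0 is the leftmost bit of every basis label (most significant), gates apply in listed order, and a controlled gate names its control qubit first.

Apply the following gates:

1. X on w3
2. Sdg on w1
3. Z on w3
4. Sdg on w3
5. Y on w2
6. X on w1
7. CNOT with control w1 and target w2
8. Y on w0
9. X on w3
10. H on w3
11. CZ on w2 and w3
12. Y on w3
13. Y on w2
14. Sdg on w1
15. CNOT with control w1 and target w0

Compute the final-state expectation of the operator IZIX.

In the final state, IZIX has expectation 1.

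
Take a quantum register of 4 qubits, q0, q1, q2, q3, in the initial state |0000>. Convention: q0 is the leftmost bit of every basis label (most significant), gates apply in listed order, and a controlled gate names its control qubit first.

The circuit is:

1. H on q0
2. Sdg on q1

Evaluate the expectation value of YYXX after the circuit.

The expectation value of YYXX is 0.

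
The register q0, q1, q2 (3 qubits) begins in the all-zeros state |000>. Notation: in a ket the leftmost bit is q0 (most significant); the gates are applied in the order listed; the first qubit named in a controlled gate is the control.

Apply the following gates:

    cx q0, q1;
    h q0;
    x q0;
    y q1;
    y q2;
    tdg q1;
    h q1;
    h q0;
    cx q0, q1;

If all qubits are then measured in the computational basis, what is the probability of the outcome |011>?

A full measurement returns |011> with probability 1/2.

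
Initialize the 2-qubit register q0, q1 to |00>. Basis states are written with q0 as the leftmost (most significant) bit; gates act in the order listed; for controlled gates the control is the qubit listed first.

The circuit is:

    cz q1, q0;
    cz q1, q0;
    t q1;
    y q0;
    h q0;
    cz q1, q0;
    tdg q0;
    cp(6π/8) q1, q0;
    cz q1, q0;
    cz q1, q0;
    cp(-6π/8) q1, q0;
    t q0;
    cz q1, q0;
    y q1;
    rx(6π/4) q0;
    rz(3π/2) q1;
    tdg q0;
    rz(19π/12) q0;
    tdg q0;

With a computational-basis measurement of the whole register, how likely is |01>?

The probability of measuring |01> is 1/2. Key observation: gates 6-13 undo each other exactly, leaving only the rest of the circuit to track.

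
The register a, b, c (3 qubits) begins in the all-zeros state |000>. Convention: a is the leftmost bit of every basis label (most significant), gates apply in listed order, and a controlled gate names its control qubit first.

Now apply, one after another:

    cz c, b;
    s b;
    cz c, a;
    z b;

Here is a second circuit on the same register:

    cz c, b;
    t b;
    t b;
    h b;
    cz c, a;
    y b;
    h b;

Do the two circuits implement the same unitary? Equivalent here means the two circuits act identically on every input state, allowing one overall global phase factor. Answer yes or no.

No, they are not equivalent — no single phase factor reconciles the two unitaries.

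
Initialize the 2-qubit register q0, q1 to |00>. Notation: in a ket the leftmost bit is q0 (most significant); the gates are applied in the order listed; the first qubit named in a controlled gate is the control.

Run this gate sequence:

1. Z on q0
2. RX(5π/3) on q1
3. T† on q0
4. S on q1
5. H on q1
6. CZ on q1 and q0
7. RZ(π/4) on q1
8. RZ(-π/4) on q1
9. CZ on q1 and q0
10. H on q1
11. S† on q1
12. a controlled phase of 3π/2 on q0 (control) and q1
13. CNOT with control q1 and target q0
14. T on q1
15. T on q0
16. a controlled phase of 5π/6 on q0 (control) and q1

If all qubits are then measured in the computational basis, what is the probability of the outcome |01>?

A full measurement returns |01> with probability 0.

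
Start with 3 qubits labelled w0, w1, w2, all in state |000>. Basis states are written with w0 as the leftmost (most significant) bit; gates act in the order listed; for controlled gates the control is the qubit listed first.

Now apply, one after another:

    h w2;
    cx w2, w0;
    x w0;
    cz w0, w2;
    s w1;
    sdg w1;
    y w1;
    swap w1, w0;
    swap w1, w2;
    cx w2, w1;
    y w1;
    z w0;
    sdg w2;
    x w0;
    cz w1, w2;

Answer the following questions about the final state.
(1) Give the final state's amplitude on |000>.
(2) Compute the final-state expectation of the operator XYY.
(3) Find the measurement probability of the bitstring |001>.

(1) |000> carries amplitude -sqrt(2)/2 in the final state. Key observation: the block from step 5 through step 6 cancels to the identity and can be dropped.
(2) The observable XYY averages to 0.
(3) The probability of measuring |001> is 1/2.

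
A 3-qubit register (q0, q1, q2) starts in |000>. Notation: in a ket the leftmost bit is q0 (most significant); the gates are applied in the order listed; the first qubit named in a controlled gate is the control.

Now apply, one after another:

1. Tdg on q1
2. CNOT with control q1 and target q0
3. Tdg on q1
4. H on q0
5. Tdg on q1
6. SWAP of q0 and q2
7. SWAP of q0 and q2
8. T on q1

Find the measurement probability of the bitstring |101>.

Outcome |101> occurs with probability 0.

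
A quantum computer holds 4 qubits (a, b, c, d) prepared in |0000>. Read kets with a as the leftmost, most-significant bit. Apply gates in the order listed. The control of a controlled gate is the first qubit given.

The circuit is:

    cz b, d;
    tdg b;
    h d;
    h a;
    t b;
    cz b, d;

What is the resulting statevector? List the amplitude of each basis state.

After the circuit, the state carries amplitude 1/2 on |0000>, 1/2 on |0001>, 1/2 on |1000>, 1/2 on |1001>, and 0 on every other basis state.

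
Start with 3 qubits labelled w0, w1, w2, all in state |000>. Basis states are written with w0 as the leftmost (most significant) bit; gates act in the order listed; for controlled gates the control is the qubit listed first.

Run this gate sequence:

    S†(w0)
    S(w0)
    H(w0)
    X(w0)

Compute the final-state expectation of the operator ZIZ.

The observable ZIZ averages to 0.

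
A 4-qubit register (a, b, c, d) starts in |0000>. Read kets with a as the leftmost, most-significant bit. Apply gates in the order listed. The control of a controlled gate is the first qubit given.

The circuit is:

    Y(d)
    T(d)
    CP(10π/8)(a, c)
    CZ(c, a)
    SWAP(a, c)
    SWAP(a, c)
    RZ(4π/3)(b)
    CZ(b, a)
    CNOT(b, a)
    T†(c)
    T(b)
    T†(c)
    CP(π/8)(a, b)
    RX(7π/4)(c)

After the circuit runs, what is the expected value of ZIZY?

The observable ZIZY averages to 0. Key observation: gates 5-6 undo each other exactly, leaving only the rest of the circuit to track.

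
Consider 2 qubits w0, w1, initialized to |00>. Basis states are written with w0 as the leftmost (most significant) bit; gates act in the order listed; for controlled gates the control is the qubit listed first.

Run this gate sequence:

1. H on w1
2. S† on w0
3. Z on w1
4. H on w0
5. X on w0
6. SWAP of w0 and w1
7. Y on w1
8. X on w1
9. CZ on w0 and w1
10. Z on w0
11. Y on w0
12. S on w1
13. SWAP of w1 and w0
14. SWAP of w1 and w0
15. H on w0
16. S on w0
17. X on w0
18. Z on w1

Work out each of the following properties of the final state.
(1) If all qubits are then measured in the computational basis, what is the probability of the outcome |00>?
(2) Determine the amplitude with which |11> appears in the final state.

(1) The probability of measuring |00> is 1/2.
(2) The final state's coefficient on |11> equals -sqrt(2)*I/2.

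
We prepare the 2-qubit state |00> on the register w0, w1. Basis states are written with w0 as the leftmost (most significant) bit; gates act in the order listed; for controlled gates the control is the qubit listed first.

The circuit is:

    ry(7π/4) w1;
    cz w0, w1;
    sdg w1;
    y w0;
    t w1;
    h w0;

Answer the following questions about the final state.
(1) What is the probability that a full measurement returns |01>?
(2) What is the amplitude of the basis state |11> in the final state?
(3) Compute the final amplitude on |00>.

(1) Outcome |01> occurs with probability 1/4 - sqrt(2)/8.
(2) |11> carries amplitude -sqrt(4 - 2*sqrt(2))*exp(I*pi/4)/4 in the final state.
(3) The final state's coefficient on |00> equals -I*sqrt(2*sqrt(2) + 4)/4.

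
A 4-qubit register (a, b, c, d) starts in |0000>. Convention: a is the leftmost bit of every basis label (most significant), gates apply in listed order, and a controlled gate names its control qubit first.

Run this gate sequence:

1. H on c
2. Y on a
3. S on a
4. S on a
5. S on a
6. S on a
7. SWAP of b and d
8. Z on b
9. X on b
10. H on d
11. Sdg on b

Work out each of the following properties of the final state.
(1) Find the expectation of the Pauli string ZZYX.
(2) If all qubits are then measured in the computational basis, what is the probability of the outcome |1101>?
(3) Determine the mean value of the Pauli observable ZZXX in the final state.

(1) The expectation value of ZZYX is 0. Key observation: the block from step 3 through step 6 cancels to the identity and can be dropped.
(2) Outcome |1101> occurs with probability 1/4.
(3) The expectation value of ZZXX is 1.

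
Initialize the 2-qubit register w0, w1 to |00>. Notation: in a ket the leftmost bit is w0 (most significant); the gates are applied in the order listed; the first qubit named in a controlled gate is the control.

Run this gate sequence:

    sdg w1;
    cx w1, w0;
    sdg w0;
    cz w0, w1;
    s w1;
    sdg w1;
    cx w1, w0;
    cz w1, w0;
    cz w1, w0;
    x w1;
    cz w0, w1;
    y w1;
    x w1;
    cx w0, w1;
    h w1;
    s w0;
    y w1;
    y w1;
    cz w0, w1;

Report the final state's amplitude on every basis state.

The resulting statevector has amplitude -sqrt(2)*I/2 on |00>, sqrt(2)*I/2 on |01>, 0 on |10>, 0 on |11>.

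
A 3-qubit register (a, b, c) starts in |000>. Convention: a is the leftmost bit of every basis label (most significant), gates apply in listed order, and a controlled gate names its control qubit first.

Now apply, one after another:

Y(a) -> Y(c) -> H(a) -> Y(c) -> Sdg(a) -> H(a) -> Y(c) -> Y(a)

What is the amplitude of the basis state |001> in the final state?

The amplitude on |001> is 1/2 + I/2.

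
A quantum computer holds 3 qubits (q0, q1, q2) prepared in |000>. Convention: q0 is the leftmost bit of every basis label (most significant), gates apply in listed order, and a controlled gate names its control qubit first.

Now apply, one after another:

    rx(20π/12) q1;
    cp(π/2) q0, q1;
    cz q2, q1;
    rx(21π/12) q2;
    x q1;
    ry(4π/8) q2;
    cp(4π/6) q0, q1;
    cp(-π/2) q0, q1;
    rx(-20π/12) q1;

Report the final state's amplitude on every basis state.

The resulting statevector has amplitude -sqrt(2)*sqrt(sqrt(2) + 2)/4 + sqrt(2)*I*sqrt(2 - sqrt(2))/4 on |010>, -sqrt(2)*sqrt(sqrt(2) + 2)/4 - sqrt(2)*I*sqrt(2 - sqrt(2))/4 on |011>, and 0 on every other basis state.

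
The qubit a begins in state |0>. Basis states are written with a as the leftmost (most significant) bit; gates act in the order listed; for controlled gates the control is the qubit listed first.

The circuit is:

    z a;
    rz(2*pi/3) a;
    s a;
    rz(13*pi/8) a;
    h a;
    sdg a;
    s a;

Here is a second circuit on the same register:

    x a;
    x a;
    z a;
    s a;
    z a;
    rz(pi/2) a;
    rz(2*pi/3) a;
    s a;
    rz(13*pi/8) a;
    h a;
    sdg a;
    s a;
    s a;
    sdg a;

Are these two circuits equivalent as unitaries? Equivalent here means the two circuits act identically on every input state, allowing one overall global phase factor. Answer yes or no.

Yes: on every input state the two circuits agree up to one overall phase factor.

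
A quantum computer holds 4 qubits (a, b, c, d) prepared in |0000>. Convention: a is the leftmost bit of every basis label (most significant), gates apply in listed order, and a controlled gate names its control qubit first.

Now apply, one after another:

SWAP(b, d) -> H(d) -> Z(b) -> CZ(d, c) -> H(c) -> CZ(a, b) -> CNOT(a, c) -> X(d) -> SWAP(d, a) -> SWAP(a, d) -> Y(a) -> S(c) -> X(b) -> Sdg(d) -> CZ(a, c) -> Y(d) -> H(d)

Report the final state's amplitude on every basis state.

After the circuit, the state carries amplitude sqrt(2)*(-1 - I)/4 on |1100>, sqrt(2)*(1 - I)/4 on |1101>, sqrt(2)*(-1 + I)/4 on |1110>, sqrt(2)*(-1 - I)/4 on |1111>, and 0 on every other basis state.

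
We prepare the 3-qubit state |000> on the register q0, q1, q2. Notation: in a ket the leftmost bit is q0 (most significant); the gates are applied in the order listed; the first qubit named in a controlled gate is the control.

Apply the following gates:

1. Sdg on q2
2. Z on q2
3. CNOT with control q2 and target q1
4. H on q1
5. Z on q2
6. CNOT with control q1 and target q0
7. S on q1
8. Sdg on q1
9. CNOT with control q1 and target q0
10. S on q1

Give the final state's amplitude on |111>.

The final state's coefficient on |111> equals 0.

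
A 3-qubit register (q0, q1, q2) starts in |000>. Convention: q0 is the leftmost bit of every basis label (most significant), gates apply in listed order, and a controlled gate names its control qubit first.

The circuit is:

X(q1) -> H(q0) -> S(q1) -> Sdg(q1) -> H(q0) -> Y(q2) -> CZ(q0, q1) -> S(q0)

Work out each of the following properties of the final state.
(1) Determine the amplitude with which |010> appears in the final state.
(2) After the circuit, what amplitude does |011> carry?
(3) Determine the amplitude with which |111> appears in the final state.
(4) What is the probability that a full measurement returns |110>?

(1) |010> carries amplitude 0 in the final state.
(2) The amplitude on |011> is I.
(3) The final state's coefficient on |111> equals 0.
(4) Outcome |110> occurs with probability 0.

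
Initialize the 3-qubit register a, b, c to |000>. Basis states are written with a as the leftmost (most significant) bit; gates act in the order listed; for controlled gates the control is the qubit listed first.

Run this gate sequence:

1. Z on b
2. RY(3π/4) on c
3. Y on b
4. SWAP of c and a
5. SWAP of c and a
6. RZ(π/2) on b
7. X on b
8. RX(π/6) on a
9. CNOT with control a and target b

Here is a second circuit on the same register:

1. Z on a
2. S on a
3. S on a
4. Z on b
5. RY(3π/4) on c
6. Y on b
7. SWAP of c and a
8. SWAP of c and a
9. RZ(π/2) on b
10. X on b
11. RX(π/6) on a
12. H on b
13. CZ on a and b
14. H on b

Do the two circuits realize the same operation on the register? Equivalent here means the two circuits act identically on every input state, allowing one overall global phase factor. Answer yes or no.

Yes — the two circuits implement the same unitary up to a global phase.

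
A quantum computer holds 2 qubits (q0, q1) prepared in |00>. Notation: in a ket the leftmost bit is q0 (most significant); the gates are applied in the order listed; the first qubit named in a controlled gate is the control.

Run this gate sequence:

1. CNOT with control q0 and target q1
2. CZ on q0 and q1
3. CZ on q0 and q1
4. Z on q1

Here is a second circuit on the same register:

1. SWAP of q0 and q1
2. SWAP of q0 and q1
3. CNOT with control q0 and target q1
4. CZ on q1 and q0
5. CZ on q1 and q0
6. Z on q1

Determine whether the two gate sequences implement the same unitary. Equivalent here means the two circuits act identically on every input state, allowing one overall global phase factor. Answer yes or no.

Yes — the two circuits implement the same unitary up to a global phase.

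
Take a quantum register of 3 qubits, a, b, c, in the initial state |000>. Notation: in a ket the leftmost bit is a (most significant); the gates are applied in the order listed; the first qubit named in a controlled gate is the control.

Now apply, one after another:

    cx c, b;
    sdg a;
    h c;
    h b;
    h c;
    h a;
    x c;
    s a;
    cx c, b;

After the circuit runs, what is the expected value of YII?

The observable YII averages to 1.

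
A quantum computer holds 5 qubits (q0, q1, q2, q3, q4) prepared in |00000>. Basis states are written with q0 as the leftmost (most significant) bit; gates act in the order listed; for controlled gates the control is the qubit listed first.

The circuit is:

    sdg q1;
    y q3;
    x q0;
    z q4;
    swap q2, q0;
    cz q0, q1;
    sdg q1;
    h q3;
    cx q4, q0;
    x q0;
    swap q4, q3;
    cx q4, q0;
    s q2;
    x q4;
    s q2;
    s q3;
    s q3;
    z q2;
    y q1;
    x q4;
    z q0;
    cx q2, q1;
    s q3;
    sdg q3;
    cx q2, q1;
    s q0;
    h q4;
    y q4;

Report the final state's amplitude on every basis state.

The resulting statevector has amplitude I/2 on |01100>, I/2 on |01101>, 1/2 on |11100>, -1/2 on |11101>, and 0 on every other basis state. Key observation: gates 22-25 undo each other exactly, leaving only the rest of the circuit to track.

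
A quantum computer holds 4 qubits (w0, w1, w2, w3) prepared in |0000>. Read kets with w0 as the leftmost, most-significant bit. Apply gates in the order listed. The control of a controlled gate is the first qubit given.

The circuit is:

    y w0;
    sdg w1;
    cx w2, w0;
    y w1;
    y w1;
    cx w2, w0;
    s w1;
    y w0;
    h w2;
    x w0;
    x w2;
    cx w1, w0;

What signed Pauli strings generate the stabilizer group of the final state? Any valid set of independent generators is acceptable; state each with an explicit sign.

One valid set of independent stabilizer generators is +IIXI, -ZIII, +IZII, +IIIZ (any independent generating set of the same group is equally correct).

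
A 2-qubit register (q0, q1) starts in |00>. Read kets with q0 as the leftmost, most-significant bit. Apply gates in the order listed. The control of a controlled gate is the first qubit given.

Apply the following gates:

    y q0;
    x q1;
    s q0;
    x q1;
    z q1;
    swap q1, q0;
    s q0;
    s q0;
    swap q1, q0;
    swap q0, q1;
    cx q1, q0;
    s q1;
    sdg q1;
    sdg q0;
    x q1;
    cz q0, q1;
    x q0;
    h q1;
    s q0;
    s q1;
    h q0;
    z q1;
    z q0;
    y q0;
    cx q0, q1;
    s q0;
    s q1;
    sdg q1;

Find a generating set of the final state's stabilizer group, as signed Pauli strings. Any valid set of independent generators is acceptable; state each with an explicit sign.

The final state is stabilized by the group generated by +XZ, -ZY; other independent generating sets are equally valid.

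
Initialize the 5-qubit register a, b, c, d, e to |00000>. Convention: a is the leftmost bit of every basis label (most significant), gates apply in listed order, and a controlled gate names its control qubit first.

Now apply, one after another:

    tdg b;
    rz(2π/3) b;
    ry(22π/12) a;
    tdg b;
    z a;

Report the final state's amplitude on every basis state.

The final amplitudes are (sqrt(2) + sqrt(6))*exp(2*I*pi/3)/4 on |00000>, (-sqrt(2) + sqrt(6))*exp(2*I*pi/3)/4 on |10000>, and 0 on every other basis state.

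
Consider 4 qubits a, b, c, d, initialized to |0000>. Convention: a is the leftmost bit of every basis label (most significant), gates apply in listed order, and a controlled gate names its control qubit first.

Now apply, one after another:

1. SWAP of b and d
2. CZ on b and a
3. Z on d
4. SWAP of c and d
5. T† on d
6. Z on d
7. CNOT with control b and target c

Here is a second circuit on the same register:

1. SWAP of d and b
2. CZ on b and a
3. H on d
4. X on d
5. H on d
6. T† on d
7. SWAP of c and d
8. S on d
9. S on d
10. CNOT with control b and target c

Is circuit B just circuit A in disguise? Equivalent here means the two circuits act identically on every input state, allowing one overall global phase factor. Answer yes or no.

No — the two circuits implement different unitaries, even allowing a global phase.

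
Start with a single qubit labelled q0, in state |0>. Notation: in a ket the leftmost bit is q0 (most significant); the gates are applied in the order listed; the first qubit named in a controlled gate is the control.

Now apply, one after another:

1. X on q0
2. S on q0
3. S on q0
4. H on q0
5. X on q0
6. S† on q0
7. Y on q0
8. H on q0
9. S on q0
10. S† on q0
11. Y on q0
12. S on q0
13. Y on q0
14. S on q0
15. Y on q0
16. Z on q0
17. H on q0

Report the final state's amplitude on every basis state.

After the circuit, the state carries amplitude sqrt(2)/2 on |0>, -sqrt(2)*I/2 on |1>.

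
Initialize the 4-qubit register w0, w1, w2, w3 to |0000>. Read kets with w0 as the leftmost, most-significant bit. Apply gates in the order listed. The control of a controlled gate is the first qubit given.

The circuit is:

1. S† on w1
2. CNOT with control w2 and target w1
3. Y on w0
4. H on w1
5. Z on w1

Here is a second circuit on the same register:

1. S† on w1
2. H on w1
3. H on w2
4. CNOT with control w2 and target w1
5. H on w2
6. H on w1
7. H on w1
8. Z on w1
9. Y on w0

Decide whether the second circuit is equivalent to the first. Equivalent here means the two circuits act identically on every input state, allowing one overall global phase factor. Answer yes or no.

No, they are not equivalent — no single phase factor reconciles the two unitaries.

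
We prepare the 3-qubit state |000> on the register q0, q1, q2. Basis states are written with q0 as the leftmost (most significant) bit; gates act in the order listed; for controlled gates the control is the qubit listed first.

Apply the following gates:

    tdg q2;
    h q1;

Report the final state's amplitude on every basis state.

The final amplitudes are sqrt(2)/2 on |000>, sqrt(2)/2 on |010>, and 0 on every other basis state.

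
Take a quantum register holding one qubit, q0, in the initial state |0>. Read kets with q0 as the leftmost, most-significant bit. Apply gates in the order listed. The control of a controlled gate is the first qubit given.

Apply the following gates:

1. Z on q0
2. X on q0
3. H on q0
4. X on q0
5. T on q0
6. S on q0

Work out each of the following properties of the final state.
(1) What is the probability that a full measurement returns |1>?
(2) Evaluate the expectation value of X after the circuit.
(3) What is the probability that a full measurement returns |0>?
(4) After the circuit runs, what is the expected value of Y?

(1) Outcome |1> occurs with probability 1/2.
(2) The observable X averages to sqrt(2)/2.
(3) The probability of measuring |0> is 1/2.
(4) The expectation value of Y is -sqrt(2)/2.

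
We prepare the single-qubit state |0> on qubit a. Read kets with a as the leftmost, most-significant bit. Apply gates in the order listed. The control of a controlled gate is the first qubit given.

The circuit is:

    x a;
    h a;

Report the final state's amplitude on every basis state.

The final amplitudes are sqrt(2)/2 on |0>, -sqrt(2)/2 on |1>.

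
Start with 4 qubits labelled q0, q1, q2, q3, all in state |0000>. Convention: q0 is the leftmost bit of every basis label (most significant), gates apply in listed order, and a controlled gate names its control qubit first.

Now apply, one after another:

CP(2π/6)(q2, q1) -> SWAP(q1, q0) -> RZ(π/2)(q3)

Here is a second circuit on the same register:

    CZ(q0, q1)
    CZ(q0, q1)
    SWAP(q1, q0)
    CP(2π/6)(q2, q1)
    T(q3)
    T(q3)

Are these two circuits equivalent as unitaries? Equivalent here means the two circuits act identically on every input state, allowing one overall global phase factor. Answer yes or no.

No — the two circuits implement different unitaries, even allowing a global phase.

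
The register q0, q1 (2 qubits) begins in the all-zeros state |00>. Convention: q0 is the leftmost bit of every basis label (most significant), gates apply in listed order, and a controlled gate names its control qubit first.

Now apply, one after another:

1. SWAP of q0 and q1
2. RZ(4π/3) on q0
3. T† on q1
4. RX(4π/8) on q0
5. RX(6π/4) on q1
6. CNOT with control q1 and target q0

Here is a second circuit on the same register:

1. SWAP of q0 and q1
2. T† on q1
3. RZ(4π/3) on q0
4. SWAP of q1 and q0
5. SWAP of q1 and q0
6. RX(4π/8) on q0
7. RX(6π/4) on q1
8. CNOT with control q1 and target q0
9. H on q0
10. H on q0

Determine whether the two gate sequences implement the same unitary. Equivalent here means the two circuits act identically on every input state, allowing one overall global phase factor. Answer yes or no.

Yes, they are equivalent — the unitaries differ by at most a global phase.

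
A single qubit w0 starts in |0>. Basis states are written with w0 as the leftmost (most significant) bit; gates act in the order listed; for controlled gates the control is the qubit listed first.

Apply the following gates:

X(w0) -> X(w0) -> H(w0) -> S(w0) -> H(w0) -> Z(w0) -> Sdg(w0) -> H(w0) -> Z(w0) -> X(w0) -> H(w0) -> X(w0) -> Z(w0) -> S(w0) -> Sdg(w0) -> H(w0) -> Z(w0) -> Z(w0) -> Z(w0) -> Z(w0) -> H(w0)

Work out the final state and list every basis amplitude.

The resulting statevector has amplitude -1/2 - I/2 on |0>, -1/2 - I/2 on |1>. Key observation: gates 16-21 undo each other exactly, leaving only the rest of the circuit to track.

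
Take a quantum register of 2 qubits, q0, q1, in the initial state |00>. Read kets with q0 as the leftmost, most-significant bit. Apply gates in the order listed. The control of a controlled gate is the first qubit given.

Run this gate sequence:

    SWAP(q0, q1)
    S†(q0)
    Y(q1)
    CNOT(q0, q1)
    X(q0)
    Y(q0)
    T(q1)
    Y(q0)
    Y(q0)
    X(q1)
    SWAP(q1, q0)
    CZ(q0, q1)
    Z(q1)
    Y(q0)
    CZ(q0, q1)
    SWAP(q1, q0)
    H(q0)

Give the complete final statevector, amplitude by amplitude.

The final amplitudes are 0 on |00>, sqrt(2)*exp(3*I*pi/4)/2 on |01>, 0 on |10>, sqrt(2)*exp(3*I*pi/4)/2 on |11>.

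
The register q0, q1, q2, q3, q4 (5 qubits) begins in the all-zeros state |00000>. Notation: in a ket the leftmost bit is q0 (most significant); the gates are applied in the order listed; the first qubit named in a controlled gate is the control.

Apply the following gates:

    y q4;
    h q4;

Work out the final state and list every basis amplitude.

The resulting statevector has amplitude sqrt(2)*I/2 on |00000>, -sqrt(2)*I/2 on |00001>, and 0 on every other basis state.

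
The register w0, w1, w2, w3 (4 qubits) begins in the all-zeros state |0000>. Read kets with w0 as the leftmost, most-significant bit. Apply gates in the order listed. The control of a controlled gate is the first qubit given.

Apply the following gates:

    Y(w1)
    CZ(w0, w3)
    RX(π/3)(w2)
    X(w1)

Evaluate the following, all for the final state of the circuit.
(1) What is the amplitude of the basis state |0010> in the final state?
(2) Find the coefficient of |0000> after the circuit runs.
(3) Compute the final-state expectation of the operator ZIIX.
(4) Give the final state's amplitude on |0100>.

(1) The final state's coefficient on |0010> equals 1/2.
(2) |0000> carries amplitude sqrt(3)*I/2 in the final state.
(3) In the final state, ZIIX has expectation 0.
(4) The final state's coefficient on |0100> equals 0.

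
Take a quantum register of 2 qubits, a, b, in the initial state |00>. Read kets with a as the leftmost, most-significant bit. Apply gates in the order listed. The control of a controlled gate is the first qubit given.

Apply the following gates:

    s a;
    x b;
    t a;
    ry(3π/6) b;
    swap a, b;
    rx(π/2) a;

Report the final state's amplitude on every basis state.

The final amplitudes are -1/2 - I/2 on |00>, 0 on |01>, 1/2 + I/2 on |10>, 0 on |11>.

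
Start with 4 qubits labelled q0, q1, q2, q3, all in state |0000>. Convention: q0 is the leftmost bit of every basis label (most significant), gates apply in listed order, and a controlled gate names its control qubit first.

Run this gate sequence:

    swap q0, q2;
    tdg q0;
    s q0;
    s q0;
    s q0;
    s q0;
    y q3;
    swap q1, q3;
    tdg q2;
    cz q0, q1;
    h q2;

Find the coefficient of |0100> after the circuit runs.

|0100> carries amplitude sqrt(2)*I/2 in the final state. Key observation: steps 3-6 multiply out to the identity, so the circuit reduces to the remaining gates.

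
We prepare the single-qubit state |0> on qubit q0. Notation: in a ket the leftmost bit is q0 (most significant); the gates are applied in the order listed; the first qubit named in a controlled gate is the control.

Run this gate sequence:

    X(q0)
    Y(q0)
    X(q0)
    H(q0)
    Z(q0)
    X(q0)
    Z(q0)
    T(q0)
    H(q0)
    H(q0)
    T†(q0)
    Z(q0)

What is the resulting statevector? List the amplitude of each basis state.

The resulting statevector has amplitude -sqrt(2)*I/2 on |0>, -sqrt(2)*I/2 on |1>.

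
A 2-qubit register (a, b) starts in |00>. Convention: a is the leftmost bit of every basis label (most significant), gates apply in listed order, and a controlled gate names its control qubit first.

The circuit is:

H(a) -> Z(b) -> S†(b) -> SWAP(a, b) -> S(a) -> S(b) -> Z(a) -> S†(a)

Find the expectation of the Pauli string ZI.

The expectation value of ZI is 1.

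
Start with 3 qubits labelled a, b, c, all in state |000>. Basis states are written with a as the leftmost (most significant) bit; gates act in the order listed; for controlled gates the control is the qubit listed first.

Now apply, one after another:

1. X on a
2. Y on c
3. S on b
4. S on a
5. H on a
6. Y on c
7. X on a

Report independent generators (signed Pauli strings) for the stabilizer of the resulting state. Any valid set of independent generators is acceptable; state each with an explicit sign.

The final state is stabilized by the group generated by -XII, +IZI, +IIZ; other independent generating sets are equally valid.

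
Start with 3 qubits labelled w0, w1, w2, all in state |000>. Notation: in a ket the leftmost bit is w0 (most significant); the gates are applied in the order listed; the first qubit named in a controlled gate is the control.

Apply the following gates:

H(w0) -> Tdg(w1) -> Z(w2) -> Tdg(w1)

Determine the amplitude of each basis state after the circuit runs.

The resulting statevector has amplitude sqrt(2)/2 on |000>, sqrt(2)/2 on |100>, and 0 on every other basis state.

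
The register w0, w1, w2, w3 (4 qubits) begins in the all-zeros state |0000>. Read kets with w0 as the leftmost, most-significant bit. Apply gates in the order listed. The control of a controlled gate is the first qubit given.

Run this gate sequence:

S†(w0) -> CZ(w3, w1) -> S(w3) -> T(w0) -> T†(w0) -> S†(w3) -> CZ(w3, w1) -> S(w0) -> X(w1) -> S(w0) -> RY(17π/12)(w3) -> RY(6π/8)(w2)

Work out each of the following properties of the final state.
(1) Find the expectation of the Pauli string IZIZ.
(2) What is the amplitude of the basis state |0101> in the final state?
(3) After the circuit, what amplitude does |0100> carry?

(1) The expectation value of IZIZ is -sqrt(2)/4 + sqrt(6)/4. Key observation: gates 1-8 undo each other exactly, leaving only the rest of the circuit to track.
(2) The final state's coefficient on |0101> equals -sqrt(6)/8 + sqrt(2)/8 + sqrt(3)/4.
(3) The amplitude on |0100> is -sqrt(6)/8 - sqrt(2)/8 + 1/4.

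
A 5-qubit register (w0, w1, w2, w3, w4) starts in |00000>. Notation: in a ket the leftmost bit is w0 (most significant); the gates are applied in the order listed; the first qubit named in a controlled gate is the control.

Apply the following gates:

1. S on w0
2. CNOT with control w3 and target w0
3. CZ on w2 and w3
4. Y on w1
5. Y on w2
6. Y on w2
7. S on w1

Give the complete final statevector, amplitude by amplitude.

After the circuit, the state carries amplitude -1 on |01000>, and 0 on every other basis state.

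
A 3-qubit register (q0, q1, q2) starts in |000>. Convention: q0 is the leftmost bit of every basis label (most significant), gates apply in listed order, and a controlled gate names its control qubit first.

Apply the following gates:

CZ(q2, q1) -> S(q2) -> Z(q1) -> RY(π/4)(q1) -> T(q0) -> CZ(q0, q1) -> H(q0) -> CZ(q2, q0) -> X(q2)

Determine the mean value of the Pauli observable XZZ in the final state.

The expectation value of XZZ is -sqrt(2)/2.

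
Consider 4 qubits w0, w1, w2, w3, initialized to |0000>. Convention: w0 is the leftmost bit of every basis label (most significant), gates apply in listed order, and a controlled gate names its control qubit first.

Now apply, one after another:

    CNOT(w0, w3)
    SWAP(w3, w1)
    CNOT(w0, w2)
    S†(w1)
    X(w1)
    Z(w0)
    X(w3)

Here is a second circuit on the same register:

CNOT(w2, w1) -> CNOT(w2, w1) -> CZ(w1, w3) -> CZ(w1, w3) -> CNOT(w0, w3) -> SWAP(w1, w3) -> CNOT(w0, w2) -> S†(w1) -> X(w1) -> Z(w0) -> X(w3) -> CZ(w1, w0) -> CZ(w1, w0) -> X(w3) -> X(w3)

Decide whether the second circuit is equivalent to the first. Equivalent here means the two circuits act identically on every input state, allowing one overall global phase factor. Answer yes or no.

Yes: on every input state the two circuits agree up to one overall phase factor.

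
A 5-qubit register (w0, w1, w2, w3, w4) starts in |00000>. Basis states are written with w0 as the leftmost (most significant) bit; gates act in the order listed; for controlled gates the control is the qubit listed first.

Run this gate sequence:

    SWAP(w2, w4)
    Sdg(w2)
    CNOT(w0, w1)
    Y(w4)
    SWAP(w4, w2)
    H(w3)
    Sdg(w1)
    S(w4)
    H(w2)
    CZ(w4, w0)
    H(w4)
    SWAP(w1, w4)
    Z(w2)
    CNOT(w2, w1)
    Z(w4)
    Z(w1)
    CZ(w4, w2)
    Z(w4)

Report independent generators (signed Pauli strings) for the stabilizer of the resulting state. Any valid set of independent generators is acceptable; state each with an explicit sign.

One valid set of independent stabilizer generators is -IXIII, +IIXII, +IIIXI, +ZIIII, +IIIIZ (any independent generating set of the same group is equally correct).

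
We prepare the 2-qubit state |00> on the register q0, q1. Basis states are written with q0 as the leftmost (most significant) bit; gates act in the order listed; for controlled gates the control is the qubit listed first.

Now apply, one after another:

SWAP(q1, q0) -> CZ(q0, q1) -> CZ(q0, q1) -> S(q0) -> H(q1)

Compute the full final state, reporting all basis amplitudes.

The resulting statevector has amplitude sqrt(2)/2 on |00>, sqrt(2)/2 on |01>, 0 on |10>, 0 on |11>. Key observation: gates 2-3 undo each other exactly, leaving only the rest of the circuit to track.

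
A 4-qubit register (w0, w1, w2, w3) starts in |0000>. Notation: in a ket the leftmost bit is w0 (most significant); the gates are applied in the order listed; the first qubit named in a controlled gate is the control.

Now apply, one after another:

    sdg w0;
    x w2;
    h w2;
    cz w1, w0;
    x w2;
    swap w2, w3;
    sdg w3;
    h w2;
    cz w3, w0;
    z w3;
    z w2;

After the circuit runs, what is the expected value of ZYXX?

In the final state, ZYXX has expectation 0.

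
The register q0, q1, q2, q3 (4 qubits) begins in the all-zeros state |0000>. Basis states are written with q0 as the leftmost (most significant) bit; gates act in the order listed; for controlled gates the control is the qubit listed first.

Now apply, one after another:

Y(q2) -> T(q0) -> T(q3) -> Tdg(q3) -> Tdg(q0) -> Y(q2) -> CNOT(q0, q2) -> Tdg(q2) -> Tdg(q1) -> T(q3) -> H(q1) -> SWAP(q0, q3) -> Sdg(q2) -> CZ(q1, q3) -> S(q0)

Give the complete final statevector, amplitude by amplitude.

The resulting statevector has amplitude sqrt(2)/2 on |0000>, sqrt(2)/2 on |0100>, and 0 on every other basis state. Key observation: gates 1-6 undo each other exactly, leaving only the rest of the circuit to track.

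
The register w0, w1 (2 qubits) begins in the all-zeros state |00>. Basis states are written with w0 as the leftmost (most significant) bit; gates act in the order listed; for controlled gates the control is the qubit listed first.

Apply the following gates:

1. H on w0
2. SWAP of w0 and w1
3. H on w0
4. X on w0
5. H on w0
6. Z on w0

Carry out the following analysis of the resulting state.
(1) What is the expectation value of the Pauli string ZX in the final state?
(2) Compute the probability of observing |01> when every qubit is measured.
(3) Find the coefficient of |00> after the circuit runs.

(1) In the final state, ZX has expectation 1. Key observation: gates 3-6 undo each other exactly, leaving only the rest of the circuit to track.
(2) Outcome |01> occurs with probability 1/2.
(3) The amplitude on |00> is sqrt(2)/2.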